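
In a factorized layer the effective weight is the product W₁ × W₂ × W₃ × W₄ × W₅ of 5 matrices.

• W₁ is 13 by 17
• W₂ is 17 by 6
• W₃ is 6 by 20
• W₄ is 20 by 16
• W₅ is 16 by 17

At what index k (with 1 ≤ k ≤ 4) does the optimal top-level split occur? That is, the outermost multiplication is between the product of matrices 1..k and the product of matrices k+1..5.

Adjacent pairs: W₁W₂ = 13·17·6 = 1326; W₂W₃ = 17·6·20 = 2040; W₃W₄ = 6·20·16 = 1920; W₄W₅ = 20·16·17 = 5440.
Length 3: W₁..W₃: k=1: 0+2040+13·17·20=6460; k=2: 1326+0+13·6·20=2886 → min 2886 | W₂..W₄: k=2: 0+1920+17·6·16=3552; k=3: 2040+0+17·20·16=7480 → min 3552 | W₃..W₅: k=3: 0+5440+6·20·17=7480; k=4: 1920+0+6·16·17=3552 → min 3552.
Length 4: W₁..W₄: k=1: 0+3552+13·17·16=7088; k=2: 1326+1920+13·6·16=4494; k=3: 2886+0+13·20·16=7046 → min 4494 | W₂..W₅: k=2: 0+3552+17·6·17=5286; k=3: 2040+5440+17·20·17=13260; k=4: 3552+0+17·16·17=8176 → min 5286.
Top-level splits: k=1: (W₁..W₁)·(W₂..W₅) → 0+5286+13·17·17 = 9043; k=2: (W₁..W₂)·(W₃..W₅) → 1326+3552+13·6·17 = 6204; k=3: (W₁..W₃)·(W₄..W₅) → 2886+5440+13·20·17 = 12746; k=4: (W₁..W₄)·(W₅..W₅) → 4494+0+13·16·17 = 8030.
Best split is after W₂, i.e. k = 2.

2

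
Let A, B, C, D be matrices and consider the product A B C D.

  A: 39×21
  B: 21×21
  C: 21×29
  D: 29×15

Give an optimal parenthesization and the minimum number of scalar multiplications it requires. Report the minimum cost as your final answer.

28035

Adjacent pairs: AB = 39·21·21 = 17199; BC = 21·21·29 = 12789; CD = 21·29·15 = 9135.
Length 3: A..C: k=1: 0+12789+39·21·29=36540; k=2: 17199+0+39·21·29=40950 → min 36540 | B..D: k=2: 0+9135+21·21·15=15750; k=3: 12789+0+21·29·15=21924 → min 15750.
Length 4: A..D: k=1: 0+15750+39·21·15=28035; k=2: 17199+9135+39·21·15=38619; k=3: 36540+0+39·29·15=53505 → min 28035.
Optimal parenthesization: (A (B (C D))) with cost 28035.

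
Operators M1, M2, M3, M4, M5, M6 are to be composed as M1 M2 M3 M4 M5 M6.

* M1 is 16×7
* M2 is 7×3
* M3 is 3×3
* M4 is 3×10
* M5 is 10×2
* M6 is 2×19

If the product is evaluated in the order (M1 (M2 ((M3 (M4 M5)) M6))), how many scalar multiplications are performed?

2719

(M4 M5): 3×10 by 10×2 → 3×2, cost 3·10·2 = 60
(M3 (M4 M5)): 3×3 by 3×2 → 3×2, cost 3·3·2 = 18; cumulative 78
((M3 (M4 M5)) M6): 3×2 by 2×19 → 3×19, cost 3·2·19 = 114; cumulative 192
(M2 ((M3 (M4 M5)) M6)): 7×3 by 3×19 → 7×19, cost 7·3·19 = 399; cumulative 591
(M1 (M2 ((M3 (M4 M5)) M6))): 16×7 by 7×19 → 16×19, cost 16·7·19 = 2128; cumulative 2719
Total: 2719 scalar multiplications.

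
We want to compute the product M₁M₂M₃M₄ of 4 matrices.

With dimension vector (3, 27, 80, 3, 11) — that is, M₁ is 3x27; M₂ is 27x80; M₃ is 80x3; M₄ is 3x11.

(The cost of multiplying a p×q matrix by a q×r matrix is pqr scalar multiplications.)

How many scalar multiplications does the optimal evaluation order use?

Adjacent pairs: M₁M₂ = 3·27·80 = 6480; M₂M₃ = 27·80·3 = 6480; M₃M₄ = 80·3·11 = 2640.
Length 3: M₁..M₃: k=1: 0+6480+3·27·3=6723; k=2: 6480+0+3·80·3=7200 → min 6723 | M₂..M₄: k=2: 0+2640+27·80·11=26400; k=3: 6480+0+27·3·11=7371 → min 7371.
Length 4: M₁..M₄: k=1: 0+7371+3·27·11=8262; k=2: 6480+2640+3·80·11=11760; k=3: 6723+0+3·3·11=6822 → min 6822.
Optimal order: ((M₁(M₂M₃))M₄) with cost 6822.

6822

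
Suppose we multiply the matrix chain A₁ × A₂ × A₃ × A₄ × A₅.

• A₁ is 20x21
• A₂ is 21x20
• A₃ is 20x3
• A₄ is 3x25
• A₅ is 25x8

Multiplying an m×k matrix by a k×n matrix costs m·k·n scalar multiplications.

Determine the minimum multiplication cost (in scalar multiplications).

Adjacent pairs: A₁A₂ = 20·21·20 = 8400; A₂A₃ = 21·20·3 = 1260; A₃A₄ = 20·3·25 = 1500; A₄A₅ = 3·25·8 = 600.
Length 3: A₁..A₃: k=1: 0+1260+20·21·3=2520; k=2: 8400+0+20·20·3=9600 → min 2520 | A₂..A₄: k=2: 0+1500+21·20·25=12000; k=3: 1260+0+21·3·25=2835 → min 2835 | A₃..A₅: k=3: 0+600+20·3·8=1080; k=4: 1500+0+20·25·8=5500 → min 1080.
Length 4: A₁..A₄: k=1: 0+2835+20·21·25=13335; k=2: 8400+1500+20·20·25=19900; k=3: 2520+0+20·3·25=4020 → min 4020 | A₂..A₅: k=2: 0+1080+21·20·8=4440; k=3: 1260+600+21·3·8=2364; k=4: 2835+0+21·25·8=7035 → min 2364.
Length 5: A₁..A₅: k=1: 0+2364+20·21·8=5724; k=2: 8400+1080+20·20·8=12680; k=3: 2520+600+20·3·8=3600; k=4: 4020+0+20·25·8=8020 → min 3600.
Optimal order: ((A₁ × (A₂ × A₃)) × (A₄ × A₅)) with cost 3600.

3600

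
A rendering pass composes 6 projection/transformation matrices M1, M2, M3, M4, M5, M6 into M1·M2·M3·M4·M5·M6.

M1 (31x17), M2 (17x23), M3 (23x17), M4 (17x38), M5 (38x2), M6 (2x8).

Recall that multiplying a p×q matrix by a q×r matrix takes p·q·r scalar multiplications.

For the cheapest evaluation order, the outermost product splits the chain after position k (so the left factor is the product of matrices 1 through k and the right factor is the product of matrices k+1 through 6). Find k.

5

Adjacent pairs: M1M2 = 31·17·23 = 12121; M2M3 = 17·23·17 = 6647; M3M4 = 23·17·38 = 14858; M4M5 = 17·38·2 = 1292; M5M6 = 38·2·8 = 608.
Length 3: M1..M3: k=1: 0+6647+31·17·17=15606; k=2: 12121+0+31·23·17=24242 → min 15606 | M2..M4: k=2: 0+14858+17·23·38=29716; k=3: 6647+0+17·17·38=17629 → min 17629 | M3..M5: k=3: 0+1292+23·17·2=2074; k=4: 14858+0+23·38·2=16606 → min 2074 | M4..M6: k=4: 0+608+17·38·8=5776; k=5: 1292+0+17·2·8=1564 → min 1564.
Length 4: M1..M4: k=1: 0+17629+31·17·38=37655; k=2: 12121+14858+31·23·38=54073; k=3: 15606+0+31·17·38=35632 → min 35632 | M2..M5: k=2: 0+2074+17·23·2=2856; k=3: 6647+1292+17·17·2=8517; k=4: 17629+0+17·38·2=18921 → min 2856 | M3..M6: k=3: 0+1564+23·17·8=4692; k=4: 14858+608+23·38·8=22458; k=5: 2074+0+23·2·8=2442 → min 2442.
Length 5: M1..M5: k=1: 0+2856+31·17·2=3910; k=2: 12121+2074+31·23·2=15621; k=3: 15606+1292+31·17·2=17952; k=4: 35632+0+31·38·2=37988 → min 3910 | M2..M6: k=2: 0+2442+17·23·8=5570; k=3: 6647+1564+17·17·8=10523; k=4: 17629+608+17·38·8=23405; k=5: 2856+0+17·2·8=3128 → min 3128.
Top-level splits: k=1: (M1..M1)·(M2..M6) → 0+3128+31·17·8 = 7344; k=2: (M1..M2)·(M3..M6) → 12121+2442+31·23·8 = 20267; k=3: (M1..M3)·(M4..M6) → 15606+1564+31·17·8 = 21386; k=4: (M1..M4)·(M5..M6) → 35632+608+31·38·8 = 45664; k=5: (M1..M5)·(M6..M6) → 3910+0+31·2·8 = 4406.
Best split is after M5, i.e. k = 5.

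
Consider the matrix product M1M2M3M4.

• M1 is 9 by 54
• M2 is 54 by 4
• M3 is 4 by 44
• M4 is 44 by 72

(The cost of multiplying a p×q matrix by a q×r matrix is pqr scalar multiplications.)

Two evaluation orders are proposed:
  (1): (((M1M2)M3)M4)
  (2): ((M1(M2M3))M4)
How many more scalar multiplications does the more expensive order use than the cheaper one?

Order (1) = (((M1M2)M3)M4): (M1M2): 9×54 by 54×4 → 9×4, cost 9·54·4 = 1944; ((M1M2)M3): 9×4 by 4×44 → 9×44, cost 9·4·44 = 1584; cumulative 3528; (((M1M2)M3)M4): 9×44 by 44×72 → 9×72, cost 9·44·72 = 28512; cumulative 32040. Total 32040.
Order (2) = ((M1(M2M3))M4): (M2M3): 54×4 by 4×44 → 54×44, cost 54·4·44 = 9504; (M1(M2M3)): 9×54 by 54×44 → 9×44, cost 9·54·44 = 21384; cumulative 30888; ((M1(M2M3))M4): 9×44 by 44×72 → 9×72, cost 9·44·72 = 28512; cumulative 59400. Total 59400.
Difference: |32040 − 59400| = 27360.

27360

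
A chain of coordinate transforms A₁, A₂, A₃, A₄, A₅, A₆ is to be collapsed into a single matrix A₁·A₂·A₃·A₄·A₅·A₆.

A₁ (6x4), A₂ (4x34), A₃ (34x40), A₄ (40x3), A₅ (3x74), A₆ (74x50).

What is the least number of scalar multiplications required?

16560

Adjacent pairs: A₁A₂ = 6·4·34 = 816; A₂A₃ = 4·34·40 = 5440; A₃A₄ = 34·40·3 = 4080; A₄A₅ = 40·3·74 = 8880; A₅A₆ = 3·74·50 = 11100.
Length 3: A₁..A₃: k=1: 0+5440+6·4·40=6400; k=2: 816+0+6·34·40=8976 → min 6400 | A₂..A₄: k=2: 0+4080+4·34·3=4488; k=3: 5440+0+4·40·3=5920 → min 4488 | A₃..A₅: k=3: 0+8880+34·40·74=109520; k=4: 4080+0+34·3·74=11628 → min 11628 | A₄..A₆: k=4: 0+11100+40·3·50=17100; k=5: 8880+0+40·74·50=156880 → min 17100.
Length 4: A₁..A₄: k=1: 0+4488+6·4·3=4560; k=2: 816+4080+6·34·3=5508; k=3: 6400+0+6·40·3=7120 → min 4560 | A₂..A₅: k=2: 0+11628+4·34·74=21692; k=3: 5440+8880+4·40·74=26160; k=4: 4488+0+4·3·74=5376 → min 5376 | A₃..A₆: k=3: 0+17100+34·40·50=85100; k=4: 4080+11100+34·3·50=20280; k=5: 11628+0+34·74·50=137428 → min 20280.
Length 5: A₁..A₅: k=1: 0+5376+6·4·74=7152; k=2: 816+11628+6·34·74=27540; k=3: 6400+8880+6·40·74=33040; k=4: 4560+0+6·3·74=5892 → min 5892 | A₂..A₆: k=2: 0+20280+4·34·50=27080; k=3: 5440+17100+4·40·50=30540; k=4: 4488+11100+4·3·50=16188; k=5: 5376+0+4·74·50=20176 → min 16188.
Length 6: A₁..A₆: k=1: 0+16188+6·4·50=17388; k=2: 816+20280+6·34·50=31296; k=3: 6400+17100+6·40·50=35500; k=4: 4560+11100+6·3·50=16560; k=5: 5892+0+6·74·50=28092 → min 16560.
Optimal order: ((A₁·(A₂·(A₃·A₄)))·(A₅·A₆)) with cost 16560.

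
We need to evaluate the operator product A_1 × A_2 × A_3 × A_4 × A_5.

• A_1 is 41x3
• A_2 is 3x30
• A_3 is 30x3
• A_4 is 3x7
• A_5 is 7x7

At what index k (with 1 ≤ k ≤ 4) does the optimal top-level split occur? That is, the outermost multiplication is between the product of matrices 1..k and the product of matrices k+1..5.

1

Adjacent pairs: A_1A_2 = 41·3·30 = 3690; A_2A_3 = 3·30·3 = 270; A_3A_4 = 30·3·7 = 630; A_4A_5 = 3·7·7 = 147.
Length 3: A_1..A_3: k=1: 0+270+41·3·3=639; k=2: 3690+0+41·30·3=7380 → min 639 | A_2..A_4: k=2: 0+630+3·30·7=1260; k=3: 270+0+3·3·7=333 → min 333 | A_3..A_5: k=3: 0+147+30·3·7=777; k=4: 630+0+30·7·7=2100 → min 777.
Length 4: A_1..A_4: k=1: 0+333+41·3·7=1194; k=2: 3690+630+41·30·7=12930; k=3: 639+0+41·3·7=1500 → min 1194 | A_2..A_5: k=2: 0+777+3·30·7=1407; k=3: 270+147+3·3·7=480; k=4: 333+0+3·7·7=480 → min 480.
Top-level splits: k=1: (A_1..A_1)·(A_2..A_5) → 0+480+41·3·7 = 1341; k=2: (A_1..A_2)·(A_3..A_5) → 3690+777+41·30·7 = 13077; k=3: (A_1..A_3)·(A_4..A_5) → 639+147+41·3·7 = 1647; k=4: (A_1..A_4)·(A_5..A_5) → 1194+0+41·7·7 = 3203.
Best split is after A_1, i.e. k = 1.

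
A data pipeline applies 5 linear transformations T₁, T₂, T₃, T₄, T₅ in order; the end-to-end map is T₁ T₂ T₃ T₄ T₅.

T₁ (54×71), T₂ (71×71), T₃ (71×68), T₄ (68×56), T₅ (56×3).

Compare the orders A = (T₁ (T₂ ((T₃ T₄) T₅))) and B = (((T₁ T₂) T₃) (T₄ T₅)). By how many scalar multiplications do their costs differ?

Order A = (T₁ (T₂ ((T₃ T₄) T₅))): (T₃ T₄): 71×68 by 68×56 → 71×56, cost 71·68·56 = 270368; ((T₃ T₄) T₅): 71×56 by 56×3 → 71×3, cost 71·56·3 = 11928; cumulative 282296; (T₂ ((T₃ T₄) T₅)): 71×71 by 71×3 → 71×3, cost 71·71·3 = 15123; cumulative 297419; (T₁ (T₂ ((T₃ T₄) T₅))): 54×71 by 71×3 → 54×3, cost 54·71·3 = 11502; cumulative 308921. Total 308921.
Order B = (((T₁ T₂) T₃) (T₄ T₅)): (T₁ T₂): 54×71 by 71×71 → 54×71, cost 54·71·71 = 272214; ((T₁ T₂) T₃): 54×71 by 71×68 → 54×68, cost 54·71·68 = 260712; cumulative 532926; (T₄ T₅): 68×56 by 56×3 → 68×3, cost 68·56·3 = 11424; (((T₁ T₂) T₃) (T₄ T₅)): 54×68 by 68×3 → 54×3, cost 54·68·3 = 11016; cumulative 555366. Total 555366.
Difference: |308921 − 555366| = 246445.

246445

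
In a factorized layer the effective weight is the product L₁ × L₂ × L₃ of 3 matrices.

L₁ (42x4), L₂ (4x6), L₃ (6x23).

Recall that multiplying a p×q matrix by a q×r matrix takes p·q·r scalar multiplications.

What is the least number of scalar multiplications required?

4416

Order (L₁ × (L₂ × L₃)): (L₂ × L₃): 4×6 by 6×23 → 4×23, cost 4·6·23 = 552; (L₁ × (L₂ × L₃)): 42×4 by 4×23 → 42×23, cost 42·4·23 = 3864; cumulative 4416. Total 4416.
Order ((L₁ × L₂) × L₃): (L₁ × L₂): 42×4 by 4×6 → 42×6, cost 42·4·6 = 1008; ((L₁ × L₂) × L₃): 42×6 by 6×23 → 42×23, cost 42·6·23 = 5796; cumulative 6804. Total 6804.
Minimum: 4416.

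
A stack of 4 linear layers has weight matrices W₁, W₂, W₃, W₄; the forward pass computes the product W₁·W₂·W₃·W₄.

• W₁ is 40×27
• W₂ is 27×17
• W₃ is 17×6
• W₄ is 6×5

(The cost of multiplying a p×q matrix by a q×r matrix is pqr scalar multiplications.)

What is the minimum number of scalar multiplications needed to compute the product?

8205

Adjacent pairs: W₁W₂ = 40·27·17 = 18360; W₂W₃ = 27·17·6 = 2754; W₃W₄ = 17·6·5 = 510.
Length 3: W₁..W₃: k=1: 0+2754+40·27·6=9234; k=2: 18360+0+40·17·6=22440 → min 9234 | W₂..W₄: k=2: 0+510+27·17·5=2805; k=3: 2754+0+27·6·5=3564 → min 2805.
Length 4: W₁..W₄: k=1: 0+2805+40·27·5=8205; k=2: 18360+510+40·17·5=22270; k=3: 9234+0+40·6·5=10434 → min 8205.
Optimal order: (W₁·(W₂·(W₃·W₄))) with cost 8205.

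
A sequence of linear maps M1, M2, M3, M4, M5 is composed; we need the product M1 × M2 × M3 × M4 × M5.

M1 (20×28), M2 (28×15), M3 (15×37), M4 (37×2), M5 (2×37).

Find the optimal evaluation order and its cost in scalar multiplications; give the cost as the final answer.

Adjacent pairs: M1M2 = 20·28·15 = 8400; M2M3 = 28·15·37 = 15540; M3M4 = 15·37·2 = 1110; M4M5 = 37·2·37 = 2738.
Length 3: M1..M3: k=1: 0+15540+20·28·37=36260; k=2: 8400+0+20·15·37=19500 → min 19500 | M2..M4: k=2: 0+1110+28·15·2=1950; k=3: 15540+0+28·37·2=17612 → min 1950 | M3..M5: k=3: 0+2738+15·37·37=23273; k=4: 1110+0+15·2·37=2220 → min 2220.
Length 4: M1..M4: k=1: 0+1950+20·28·2=3070; k=2: 8400+1110+20·15·2=10110; k=3: 19500+0+20·37·2=20980 → min 3070 | M2..M5: k=2: 0+2220+28·15·37=17760; k=3: 15540+2738+28·37·37=56610; k=4: 1950+0+28·2·37=4022 → min 4022.
Length 5: M1..M5: k=1: 0+4022+20·28·37=24742; k=2: 8400+2220+20·15·37=21720; k=3: 19500+2738+20·37·37=49618; k=4: 3070+0+20·2·37=4550 → min 4550.
Optimal parenthesization: ((M1 × (M2 × (M3 × M4))) × M5) with cost 4550.

4550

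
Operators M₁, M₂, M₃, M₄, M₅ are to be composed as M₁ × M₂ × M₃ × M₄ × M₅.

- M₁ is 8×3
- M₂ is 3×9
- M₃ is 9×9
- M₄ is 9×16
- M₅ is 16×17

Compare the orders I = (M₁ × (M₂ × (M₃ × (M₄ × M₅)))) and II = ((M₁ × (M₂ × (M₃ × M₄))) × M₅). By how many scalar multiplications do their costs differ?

404

Order I = (M₁ × (M₂ × (M₃ × (M₄ × M₅)))): (M₄ × M₅): 9×16 by 16×17 → 9×17, cost 9·16·17 = 2448; (M₃ × (M₄ × M₅)): 9×9 by 9×17 → 9×17, cost 9·9·17 = 1377; cumulative 3825; (M₂ × (M₃ × (M₄ × M₅))): 3×9 by 9×17 → 3×17, cost 3·9·17 = 459; cumulative 4284; (M₁ × (M₂ × (M₃ × (M₄ × M₅)))): 8×3 by 3×17 → 8×17, cost 8·3·17 = 408; cumulative 4692. Total 4692.
Order II = ((M₁ × (M₂ × (M₃ × M₄))) × M₅): (M₃ × M₄): 9×9 by 9×16 → 9×16, cost 9·9·16 = 1296; (M₂ × (M₃ × M₄)): 3×9 by 9×16 → 3×16, cost 3·9·16 = 432; cumulative 1728; (M₁ × (M₂ × (M₃ × M₄))): 8×3 by 3×16 → 8×16, cost 8·3·16 = 384; cumulative 2112; ((M₁ × (M₂ × (M₃ × M₄))) × M₅): 8×16 by 16×17 → 8×17, cost 8·16·17 = 2176; cumulative 4288. Total 4288.
Difference: |4692 − 4288| = 404.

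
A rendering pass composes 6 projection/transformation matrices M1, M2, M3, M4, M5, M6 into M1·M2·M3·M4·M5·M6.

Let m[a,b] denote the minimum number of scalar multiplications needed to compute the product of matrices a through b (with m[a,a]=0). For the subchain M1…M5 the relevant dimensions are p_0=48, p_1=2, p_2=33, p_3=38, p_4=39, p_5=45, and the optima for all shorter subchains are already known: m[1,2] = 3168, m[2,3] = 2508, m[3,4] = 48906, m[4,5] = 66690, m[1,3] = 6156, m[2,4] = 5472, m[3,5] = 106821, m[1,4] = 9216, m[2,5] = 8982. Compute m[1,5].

m[1,5] = min over k∈[1,4] of m[1,k]+m[k+1,5]+p_{0}·p_k·p_{5}.
k=1: 0 + 8982 + 48·2·45 = 13302; k=2: 3168 + 106821 + 48·33·45 = 181269; k=3: 6156 + 66690 + 48·38·45 = 154926; k=4: 9216 + 0 + 48·39·45 = 93456.
Minimum: 13302 at k=1.

13302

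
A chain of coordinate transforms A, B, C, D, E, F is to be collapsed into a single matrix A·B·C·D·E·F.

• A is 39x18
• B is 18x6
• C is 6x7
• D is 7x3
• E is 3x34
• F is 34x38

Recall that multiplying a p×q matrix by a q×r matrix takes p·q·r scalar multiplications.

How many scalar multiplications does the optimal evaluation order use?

Adjacent pairs: AB = 39·18·6 = 4212; BC = 18·6·7 = 756; CD = 6·7·3 = 126; DE = 7·3·34 = 714; EF = 3·34·38 = 3876.
Length 3: A..C: k=1: 0+756+39·18·7=5670; k=2: 4212+0+39·6·7=5850 → min 5670 | B..D: k=2: 0+126+18·6·3=450; k=3: 756+0+18·7·3=1134 → min 450 | C..E: k=3: 0+714+6·7·34=2142; k=4: 126+0+6·3·34=738 → min 738 | D..F: k=4: 0+3876+7·3·38=4674; k=5: 714+0+7·34·38=9758 → min 4674.
Length 4: A..D: k=1: 0+450+39·18·3=2556; k=2: 4212+126+39·6·3=5040; k=3: 5670+0+39·7·3=6489 → min 2556 | B..E: k=2: 0+738+18·6·34=4410; k=3: 756+714+18·7·34=5754; k=4: 450+0+18·3·34=2286 → min 2286 | C..F: k=3: 0+4674+6·7·38=6270; k=4: 126+3876+6·3·38=4686; k=5: 738+0+6·34·38=8490 → min 4686.
Length 5: A..E: k=1: 0+2286+39·18·34=26154; k=2: 4212+738+39·6·34=12906; k=3: 5670+714+39·7·34=15666; k=4: 2556+0+39·3·34=6534 → min 6534 | B..F: k=2: 0+4686+18·6·38=8790; k=3: 756+4674+18·7·38=10218; k=4: 450+3876+18·3·38=6378; k=5: 2286+0+18·34·38=25542 → min 6378.
Length 6: A..F: k=1: 0+6378+39·18·38=33054; k=2: 4212+4686+39·6·38=17790; k=3: 5670+4674+39·7·38=20718; k=4: 2556+3876+39·3·38=10878; k=5: 6534+0+39·34·38=56922 → min 10878.
Optimal order: ((A·(B·(C·D)))·(E·F)) with cost 10878.

10878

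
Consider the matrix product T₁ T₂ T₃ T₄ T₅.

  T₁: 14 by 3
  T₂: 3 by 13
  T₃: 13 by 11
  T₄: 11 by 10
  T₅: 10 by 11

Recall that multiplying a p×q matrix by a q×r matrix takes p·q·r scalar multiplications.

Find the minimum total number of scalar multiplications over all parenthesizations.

1551

Adjacent pairs: T₁T₂ = 14·3·13 = 546; T₂T₃ = 3·13·11 = 429; T₃T₄ = 13·11·10 = 1430; T₄T₅ = 11·10·11 = 1210.
Length 3: T₁..T₃: k=1: 0+429+14·3·11=891; k=2: 546+0+14·13·11=2548 → min 891 | T₂..T₄: k=2: 0+1430+3·13·10=1820; k=3: 429+0+3·11·10=759 → min 759 | T₃..T₅: k=3: 0+1210+13·11·11=2783; k=4: 1430+0+13·10·11=2860 → min 2783.
Length 4: T₁..T₄: k=1: 0+759+14·3·10=1179; k=2: 546+1430+14·13·10=3796; k=3: 891+0+14·11·10=2431 → min 1179 | T₂..T₅: k=2: 0+2783+3·13·11=3212; k=3: 429+1210+3·11·11=2002; k=4: 759+0+3·10·11=1089 → min 1089.
Length 5: T₁..T₅: k=1: 0+1089+14·3·11=1551; k=2: 546+2783+14·13·11=5331; k=3: 891+1210+14·11·11=3795; k=4: 1179+0+14·10·11=2719 → min 1551.
Optimal order: (T₁ (((T₂ T₃) T₄) T₅)) with cost 1551.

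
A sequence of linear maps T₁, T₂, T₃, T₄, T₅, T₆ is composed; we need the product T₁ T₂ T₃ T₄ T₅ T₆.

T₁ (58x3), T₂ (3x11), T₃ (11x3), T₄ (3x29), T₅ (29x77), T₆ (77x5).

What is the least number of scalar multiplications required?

Adjacent pairs: T₁T₂ = 58·3·11 = 1914; T₂T₃ = 3·11·3 = 99; T₃T₄ = 11·3·29 = 957; T₄T₅ = 3·29·77 = 6699; T₅T₆ = 29·77·5 = 11165.
Length 3: T₁..T₃: k=1: 0+99+58·3·3=621; k=2: 1914+0+58·11·3=3828 → min 621 | T₂..T₄: k=2: 0+957+3·11·29=1914; k=3: 99+0+3·3·29=360 → min 360 | T₃..T₅: k=3: 0+6699+11·3·77=9240; k=4: 957+0+11·29·77=25520 → min 9240 | T₄..T₆: k=4: 0+11165+3·29·5=11600; k=5: 6699+0+3·77·5=7854 → min 7854.
Length 4: T₁..T₄: k=1: 0+360+58·3·29=5406; k=2: 1914+957+58·11·29=21373; k=3: 621+0+58·3·29=5667 → min 5406 | T₂..T₅: k=2: 0+9240+3·11·77=11781; k=3: 99+6699+3·3·77=7491; k=4: 360+0+3·29·77=7059 → min 7059 | T₃..T₆: k=3: 0+7854+11·3·5=8019; k=4: 957+11165+11·29·5=13717; k=5: 9240+0+11·77·5=13475 → min 8019.
Length 5: T₁..T₅: k=1: 0+7059+58·3·77=20457; k=2: 1914+9240+58·11·77=60280; k=3: 621+6699+58·3·77=20718; k=4: 5406+0+58·29·77=134920 → min 20457 | T₂..T₆: k=2: 0+8019+3·11·5=8184; k=3: 99+7854+3·3·5=7998; k=4: 360+11165+3·29·5=11960; k=5: 7059+0+3·77·5=8214 → min 7998.
Length 6: T₁..T₆: k=1: 0+7998+58·3·5=8868; k=2: 1914+8019+58·11·5=13123; k=3: 621+7854+58·3·5=9345; k=4: 5406+11165+58·29·5=24981; k=5: 20457+0+58·77·5=42787 → min 8868.
Optimal order: (T₁ ((T₂ T₃) ((T₄ T₅) T₆))) with cost 8868.

8868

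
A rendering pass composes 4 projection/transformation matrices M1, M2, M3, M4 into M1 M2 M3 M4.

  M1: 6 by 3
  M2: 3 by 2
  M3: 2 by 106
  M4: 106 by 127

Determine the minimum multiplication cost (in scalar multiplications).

28484

Adjacent pairs: M1M2 = 6·3·2 = 36; M2M3 = 3·2·106 = 636; M3M4 = 2·106·127 = 26924.
Length 3: M1..M3: k=1: 0+636+6·3·106=2544; k=2: 36+0+6·2·106=1308 → min 1308 | M2..M4: k=2: 0+26924+3·2·127=27686; k=3: 636+0+3·106·127=41022 → min 27686.
Length 4: M1..M4: k=1: 0+27686+6·3·127=29972; k=2: 36+26924+6·2·127=28484; k=3: 1308+0+6·106·127=82080 → min 28484.
Optimal order: ((M1 M2) (M3 M4)) with cost 28484.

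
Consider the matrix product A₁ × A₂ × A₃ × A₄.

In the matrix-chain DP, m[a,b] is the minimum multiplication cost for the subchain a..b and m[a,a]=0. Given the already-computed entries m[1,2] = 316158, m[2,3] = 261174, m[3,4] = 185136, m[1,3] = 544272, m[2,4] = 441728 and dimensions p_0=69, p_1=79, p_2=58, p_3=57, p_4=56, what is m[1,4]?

725406

m[1,4] = min over k∈[1,3] of m[1,k]+m[k+1,4]+p_{0}·p_k·p_{4}.
k=1: 0 + 441728 + 69·79·56 = 746984; k=2: 316158 + 185136 + 69·58·56 = 725406; k=3: 544272 + 0 + 69·57·56 = 764520.
Minimum: 725406 at k=2.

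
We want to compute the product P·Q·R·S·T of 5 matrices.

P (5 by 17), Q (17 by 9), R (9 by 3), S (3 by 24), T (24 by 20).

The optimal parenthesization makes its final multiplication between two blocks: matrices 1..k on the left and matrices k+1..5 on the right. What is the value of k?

Adjacent pairs: PQ = 5·17·9 = 765; QR = 17·9·3 = 459; RS = 9·3·24 = 648; ST = 3·24·20 = 1440.
Length 3: P..R: k=1: 0+459+5·17·3=714; k=2: 765+0+5·9·3=900 → min 714 | Q..S: k=2: 0+648+17·9·24=4320; k=3: 459+0+17·3·24=1683 → min 1683 | R..T: k=3: 0+1440+9·3·20=1980; k=4: 648+0+9·24·20=4968 → min 1980.
Length 4: P..S: k=1: 0+1683+5·17·24=3723; k=2: 765+648+5·9·24=2493; k=3: 714+0+5·3·24=1074 → min 1074 | Q..T: k=2: 0+1980+17·9·20=5040; k=3: 459+1440+17·3·20=2919; k=4: 1683+0+17·24·20=9843 → min 2919.
Top-level splits: k=1: (P..P)·(Q..T) → 0+2919+5·17·20 = 4619; k=2: (P..Q)·(R..T) → 765+1980+5·9·20 = 3645; k=3: (P..R)·(S..T) → 714+1440+5·3·20 = 2454; k=4: (P..S)·(T..T) → 1074+0+5·24·20 = 3474.
Best split is after R, i.e. k = 3.

3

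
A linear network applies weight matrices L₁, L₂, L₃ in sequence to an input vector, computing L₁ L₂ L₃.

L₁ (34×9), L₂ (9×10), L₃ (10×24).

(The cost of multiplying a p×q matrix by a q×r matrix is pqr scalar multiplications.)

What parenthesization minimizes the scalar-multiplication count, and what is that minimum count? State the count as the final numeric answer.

(L₁ (L₂ L₃)): cost 9504.
((L₁ L₂) L₃): cost 11220.
Optimal: (L₁ (L₂ L₃)) with cost 9504.

9504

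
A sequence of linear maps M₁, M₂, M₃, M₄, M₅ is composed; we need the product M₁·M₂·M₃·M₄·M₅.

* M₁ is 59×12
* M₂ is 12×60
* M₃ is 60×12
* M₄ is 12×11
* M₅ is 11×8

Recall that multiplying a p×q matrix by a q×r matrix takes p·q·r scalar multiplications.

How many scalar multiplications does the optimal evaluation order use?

Adjacent pairs: M₁M₂ = 59·12·60 = 42480; M₂M₃ = 12·60·12 = 8640; M₃M₄ = 60·12·11 = 7920; M₄M₅ = 12·11·8 = 1056.
Length 3: M₁..M₃: k=1: 0+8640+59·12·12=17136; k=2: 42480+0+59·60·12=84960 → min 17136 | M₂..M₄: k=2: 0+7920+12·60·11=15840; k=3: 8640+0+12·12·11=10224 → min 10224 | M₃..M₅: k=3: 0+1056+60·12·8=6816; k=4: 7920+0+60·11·8=13200 → min 6816.
Length 4: M₁..M₄: k=1: 0+10224+59·12·11=18012; k=2: 42480+7920+59·60·11=89340; k=3: 17136+0+59·12·11=24924 → min 18012 | M₂..M₅: k=2: 0+6816+12·60·8=12576; k=3: 8640+1056+12·12·8=10848; k=4: 10224+0+12·11·8=11280 → min 10848.
Length 5: M₁..M₅: k=1: 0+10848+59·12·8=16512; k=2: 42480+6816+59·60·8=77616; k=3: 17136+1056+59·12·8=23856; k=4: 18012+0+59·11·8=23204 → min 16512.
Optimal order: (M₁·((M₂·M₃)·(M₄·M₅))) with cost 16512.

16512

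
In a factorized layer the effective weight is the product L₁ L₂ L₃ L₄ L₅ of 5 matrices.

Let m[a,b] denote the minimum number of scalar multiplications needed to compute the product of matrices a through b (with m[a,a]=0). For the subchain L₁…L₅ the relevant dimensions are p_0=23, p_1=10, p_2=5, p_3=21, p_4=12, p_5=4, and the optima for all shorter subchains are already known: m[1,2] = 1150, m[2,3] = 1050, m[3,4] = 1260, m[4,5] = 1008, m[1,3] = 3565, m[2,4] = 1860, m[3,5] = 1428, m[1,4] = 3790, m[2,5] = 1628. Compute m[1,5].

m[1,5] = min over k∈[1,4] of m[1,k]+m[k+1,5]+p_{0}·p_k·p_{5}.
k=1: 0 + 1628 + 23·10·4 = 2548; k=2: 1150 + 1428 + 23·5·4 = 3038; k=3: 3565 + 1008 + 23·21·4 = 6505; k=4: 3790 + 0 + 23·12·4 = 4894.
Minimum: 2548 at k=1.

2548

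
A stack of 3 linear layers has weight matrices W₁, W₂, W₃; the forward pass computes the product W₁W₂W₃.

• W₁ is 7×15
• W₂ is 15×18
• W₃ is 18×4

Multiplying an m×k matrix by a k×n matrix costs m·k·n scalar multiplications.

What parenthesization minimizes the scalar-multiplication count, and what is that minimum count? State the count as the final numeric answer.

1500

(W₁(W₂W₃)): cost 1500.
((W₁W₂)W₃): cost 2394.
Optimal: (W₁(W₂W₃)) with cost 1500.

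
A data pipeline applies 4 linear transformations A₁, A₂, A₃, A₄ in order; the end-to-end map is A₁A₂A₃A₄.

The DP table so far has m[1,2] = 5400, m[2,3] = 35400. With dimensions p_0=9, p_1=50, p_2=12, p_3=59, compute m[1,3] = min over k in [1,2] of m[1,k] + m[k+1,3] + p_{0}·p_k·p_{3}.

m[1,3] = min over k∈[1,2] of m[1,k]+m[k+1,3]+p_{0}·p_k·p_{3}.
k=1: 0 + 35400 + 9·50·59 = 61950; k=2: 5400 + 0 + 9·12·59 = 11772.
Minimum: 11772 at k=2.

11772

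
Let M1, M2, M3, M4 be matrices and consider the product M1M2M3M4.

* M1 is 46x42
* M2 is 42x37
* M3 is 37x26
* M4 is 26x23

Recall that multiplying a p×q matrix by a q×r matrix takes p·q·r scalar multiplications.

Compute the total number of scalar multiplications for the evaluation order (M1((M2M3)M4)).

(M2M3): 42×37 by 37×26 → 42×26, cost 42·37·26 = 40404
((M2M3)M4): 42×26 by 26×23 → 42×23, cost 42·26·23 = 25116; cumulative 65520
(M1((M2M3)M4)): 46×42 by 42×23 → 46×23, cost 46·42·23 = 44436; cumulative 109956
Total: 109956 scalar multiplications.

109956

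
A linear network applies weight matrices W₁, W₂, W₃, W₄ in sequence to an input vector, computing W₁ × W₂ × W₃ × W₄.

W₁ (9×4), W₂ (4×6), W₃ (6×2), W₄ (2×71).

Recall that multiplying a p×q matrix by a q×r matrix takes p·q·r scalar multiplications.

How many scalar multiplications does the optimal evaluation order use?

1398

Adjacent pairs: W₁W₂ = 9·4·6 = 216; W₂W₃ = 4·6·2 = 48; W₃W₄ = 6·2·71 = 852.
Length 3: W₁..W₃: k=1: 0+48+9·4·2=120; k=2: 216+0+9·6·2=324 → min 120 | W₂..W₄: k=2: 0+852+4·6·71=2556; k=3: 48+0+4·2·71=616 → min 616.
Length 4: W₁..W₄: k=1: 0+616+9·4·71=3172; k=2: 216+852+9·6·71=4902; k=3: 120+0+9·2·71=1398 → min 1398.
Optimal order: ((W₁ × (W₂ × W₃)) × W₄) with cost 1398.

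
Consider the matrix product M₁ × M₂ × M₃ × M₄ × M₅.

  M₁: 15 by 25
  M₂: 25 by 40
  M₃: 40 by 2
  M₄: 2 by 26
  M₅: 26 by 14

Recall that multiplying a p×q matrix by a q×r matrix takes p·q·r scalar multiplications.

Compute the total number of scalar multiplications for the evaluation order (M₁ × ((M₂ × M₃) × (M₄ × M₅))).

8678

(M₂ × M₃): 25×40 by 40×2 → 25×2, cost 25·40·2 = 2000
(M₄ × M₅): 2×26 by 26×14 → 2×14, cost 2·26·14 = 728
((M₂ × M₃) × (M₄ × M₅)): 25×2 by 2×14 → 25×14, cost 25·2·14 = 700; cumulative 3428
(M₁ × ((M₂ × M₃) × (M₄ × M₅))): 15×25 by 25×14 → 15×14, cost 15·25·14 = 5250; cumulative 8678
Total: 8678 scalar multiplications.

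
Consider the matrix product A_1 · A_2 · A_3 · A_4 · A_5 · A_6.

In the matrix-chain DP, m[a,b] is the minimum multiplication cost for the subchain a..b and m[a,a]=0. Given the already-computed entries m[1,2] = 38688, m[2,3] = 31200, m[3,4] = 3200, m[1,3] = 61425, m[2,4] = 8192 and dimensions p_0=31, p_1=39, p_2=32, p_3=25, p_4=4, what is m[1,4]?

m[1,4] = min over k∈[1,3] of m[1,k]+m[k+1,4]+p_{0}·p_k·p_{4}.
k=1: 0 + 8192 + 31·39·4 = 13028; k=2: 38688 + 3200 + 31·32·4 = 45856; k=3: 61425 + 0 + 31·25·4 = 64525.
Minimum: 13028 at k=1.

13028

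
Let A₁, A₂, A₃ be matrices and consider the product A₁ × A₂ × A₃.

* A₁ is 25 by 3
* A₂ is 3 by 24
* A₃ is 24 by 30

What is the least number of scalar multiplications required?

Order (A₁ × (A₂ × A₃)): (A₂ × A₃): 3×24 by 24×30 → 3×30, cost 3·24·30 = 2160; (A₁ × (A₂ × A₃)): 25×3 by 3×30 → 25×30, cost 25·3·30 = 2250; cumulative 4410. Total 4410.
Order ((A₁ × A₂) × A₃): (A₁ × A₂): 25×3 by 3×24 → 25×24, cost 25·3·24 = 1800; ((A₁ × A₂) × A₃): 25×24 by 24×30 → 25×30, cost 25·24·30 = 18000; cumulative 19800. Total 19800.
Minimum: 4410.

4410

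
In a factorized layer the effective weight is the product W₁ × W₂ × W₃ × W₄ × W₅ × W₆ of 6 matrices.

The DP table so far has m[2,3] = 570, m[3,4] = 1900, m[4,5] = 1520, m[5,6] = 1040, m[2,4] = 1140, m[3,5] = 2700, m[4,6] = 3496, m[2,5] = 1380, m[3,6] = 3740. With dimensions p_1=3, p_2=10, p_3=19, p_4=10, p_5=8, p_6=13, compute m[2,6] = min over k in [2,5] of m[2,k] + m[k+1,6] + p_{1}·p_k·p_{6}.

m[2,6] = min over k∈[2,5] of m[2,k]+m[k+1,6]+p_{1}·p_k·p_{6}.
k=2: 0 + 3740 + 3·10·13 = 4130; k=3: 570 + 3496 + 3·19·13 = 4807; k=4: 1140 + 1040 + 3·10·13 = 2570; k=5: 1380 + 0 + 3·8·13 = 1692.
Minimum: 1692 at k=5.

1692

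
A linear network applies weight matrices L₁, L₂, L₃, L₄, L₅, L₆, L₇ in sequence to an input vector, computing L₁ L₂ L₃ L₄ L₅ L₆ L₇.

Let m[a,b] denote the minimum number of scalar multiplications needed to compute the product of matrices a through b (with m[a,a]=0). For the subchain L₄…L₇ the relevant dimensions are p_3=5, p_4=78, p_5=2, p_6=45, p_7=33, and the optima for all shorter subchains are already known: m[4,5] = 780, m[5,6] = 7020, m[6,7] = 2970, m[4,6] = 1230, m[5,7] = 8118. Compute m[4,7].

4080

m[4,7] = min over k∈[4,6] of m[4,k]+m[k+1,7]+p_{3}·p_k·p_{7}.
k=4: 0 + 8118 + 5·78·33 = 20988; k=5: 780 + 2970 + 5·2·33 = 4080; k=6: 1230 + 0 + 5·45·33 = 8655.
Minimum: 4080 at k=5.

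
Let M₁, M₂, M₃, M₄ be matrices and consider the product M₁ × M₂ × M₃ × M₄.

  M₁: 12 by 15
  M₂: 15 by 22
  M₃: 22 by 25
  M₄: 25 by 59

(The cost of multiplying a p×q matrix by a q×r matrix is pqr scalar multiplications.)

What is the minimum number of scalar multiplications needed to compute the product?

Adjacent pairs: M₁M₂ = 12·15·22 = 3960; M₂M₃ = 15·22·25 = 8250; M₃M₄ = 22·25·59 = 32450.
Length 3: M₁..M₃: k=1: 0+8250+12·15·25=12750; k=2: 3960+0+12·22·25=10560 → min 10560 | M₂..M₄: k=2: 0+32450+15·22·59=51920; k=3: 8250+0+15·25·59=30375 → min 30375.
Length 4: M₁..M₄: k=1: 0+30375+12·15·59=40995; k=2: 3960+32450+12·22·59=51986; k=3: 10560+0+12·25·59=28260 → min 28260.
Optimal order: (((M₁ × M₂) × M₃) × M₄) with cost 28260.

28260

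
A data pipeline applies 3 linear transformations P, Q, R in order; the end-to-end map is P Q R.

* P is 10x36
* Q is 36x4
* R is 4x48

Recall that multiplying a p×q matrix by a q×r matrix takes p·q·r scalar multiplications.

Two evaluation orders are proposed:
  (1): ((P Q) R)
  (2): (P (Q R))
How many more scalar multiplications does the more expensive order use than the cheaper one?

Order (1) = ((P Q) R): (P Q): 10×36 by 36×4 → 10×4, cost 10·36·4 = 1440; ((P Q) R): 10×4 by 4×48 → 10×48, cost 10·4·48 = 1920; cumulative 3360. Total 3360.
Order (2) = (P (Q R)): (Q R): 36×4 by 4×48 → 36×48, cost 36·4·48 = 6912; (P (Q R)): 10×36 by 36×48 → 10×48, cost 10·36·48 = 17280; cumulative 24192. Total 24192.
Difference: |3360 − 24192| = 20832.

20832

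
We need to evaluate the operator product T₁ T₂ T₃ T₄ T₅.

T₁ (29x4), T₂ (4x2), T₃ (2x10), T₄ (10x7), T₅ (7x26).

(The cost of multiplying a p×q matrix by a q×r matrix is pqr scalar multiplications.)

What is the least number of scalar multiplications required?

Adjacent pairs: T₁T₂ = 29·4·2 = 232; T₂T₃ = 4·2·10 = 80; T₃T₄ = 2·10·7 = 140; T₄T₅ = 10·7·26 = 1820.
Length 3: T₁..T₃: k=1: 0+80+29·4·10=1240; k=2: 232+0+29·2·10=812 → min 812 | T₂..T₄: k=2: 0+140+4·2·7=196; k=3: 80+0+4·10·7=360 → min 196 | T₃..T₅: k=3: 0+1820+2·10·26=2340; k=4: 140+0+2·7·26=504 → min 504.
Length 4: T₁..T₄: k=1: 0+196+29·4·7=1008; k=2: 232+140+29·2·7=778; k=3: 812+0+29·10·7=2842 → min 778 | T₂..T₅: k=2: 0+504+4·2·26=712; k=3: 80+1820+4·10·26=2940; k=4: 196+0+4·7·26=924 → min 712.
Length 5: T₁..T₅: k=1: 0+712+29·4·26=3728; k=2: 232+504+29·2·26=2244; k=3: 812+1820+29·10·26=10172; k=4: 778+0+29·7·26=6056 → min 2244.
Optimal order: ((T₁ T₂) ((T₃ T₄) T₅)) with cost 2244.

2244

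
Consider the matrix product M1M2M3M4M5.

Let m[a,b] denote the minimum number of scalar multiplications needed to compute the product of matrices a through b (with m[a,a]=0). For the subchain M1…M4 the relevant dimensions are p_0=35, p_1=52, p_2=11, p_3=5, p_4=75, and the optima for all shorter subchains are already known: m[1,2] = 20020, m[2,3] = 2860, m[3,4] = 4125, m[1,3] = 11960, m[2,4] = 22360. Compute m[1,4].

m[1,4] = min over k∈[1,3] of m[1,k]+m[k+1,4]+p_{0}·p_k·p_{4}.
k=1: 0 + 22360 + 35·52·75 = 158860; k=2: 20020 + 4125 + 35·11·75 = 53020; k=3: 11960 + 0 + 35·5·75 = 25085.
Minimum: 25085 at k=3.

25085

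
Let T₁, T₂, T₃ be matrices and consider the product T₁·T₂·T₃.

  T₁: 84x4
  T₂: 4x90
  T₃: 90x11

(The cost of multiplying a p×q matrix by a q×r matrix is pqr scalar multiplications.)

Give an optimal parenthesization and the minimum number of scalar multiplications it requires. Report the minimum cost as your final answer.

7656

(T₁·(T₂·T₃)): cost 7656.
((T₁·T₂)·T₃): cost 113400.
Optimal: (T₁·(T₂·T₃)) with cost 7656.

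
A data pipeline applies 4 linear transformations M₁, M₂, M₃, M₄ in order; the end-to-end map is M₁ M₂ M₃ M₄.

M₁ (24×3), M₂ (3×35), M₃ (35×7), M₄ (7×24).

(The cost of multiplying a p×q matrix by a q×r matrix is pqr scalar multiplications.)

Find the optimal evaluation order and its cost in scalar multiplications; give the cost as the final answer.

Adjacent pairs: M₁M₂ = 24·3·35 = 2520; M₂M₃ = 3·35·7 = 735; M₃M₄ = 35·7·24 = 5880.
Length 3: M₁..M₃: k=1: 0+735+24·3·7=1239; k=2: 2520+0+24·35·7=8400 → min 1239 | M₂..M₄: k=2: 0+5880+3·35·24=8400; k=3: 735+0+3·7·24=1239 → min 1239.
Length 4: M₁..M₄: k=1: 0+1239+24·3·24=2967; k=2: 2520+5880+24·35·24=28560; k=3: 1239+0+24·7·24=5271 → min 2967.
Optimal parenthesization: (M₁ ((M₂ M₃) M₄)) with cost 2967.

2967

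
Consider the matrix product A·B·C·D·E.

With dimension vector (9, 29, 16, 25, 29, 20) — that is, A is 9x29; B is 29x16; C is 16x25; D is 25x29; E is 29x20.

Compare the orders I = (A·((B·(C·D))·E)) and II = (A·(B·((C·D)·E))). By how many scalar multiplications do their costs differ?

Order I = (A·((B·(C·D))·E)): (C·D): 16×25 by 25×29 → 16×29, cost 16·25·29 = 11600; (B·(C·D)): 29×16 by 16×29 → 29×29, cost 29·16·29 = 13456; cumulative 25056; ((B·(C·D))·E): 29×29 by 29×20 → 29×20, cost 29·29·20 = 16820; cumulative 41876; (A·((B·(C·D))·E)): 9×29 by 29×20 → 9×20, cost 9·29·20 = 5220; cumulative 47096. Total 47096.
Order II = (A·(B·((C·D)·E))): (C·D): 16×25 by 25×29 → 16×29, cost 16·25·29 = 11600; ((C·D)·E): 16×29 by 29×20 → 16×20, cost 16·29·20 = 9280; cumulative 20880; (B·((C·D)·E)): 29×16 by 16×20 → 29×20, cost 29·16·20 = 9280; cumulative 30160; (A·(B·((C·D)·E))): 9×29 by 29×20 → 9×20, cost 9·29·20 = 5220; cumulative 35380. Total 35380.
Difference: |47096 − 35380| = 11716.

11716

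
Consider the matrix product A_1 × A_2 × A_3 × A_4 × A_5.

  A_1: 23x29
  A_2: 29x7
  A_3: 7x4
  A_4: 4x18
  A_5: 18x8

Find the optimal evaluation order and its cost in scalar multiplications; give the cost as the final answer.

4792

Adjacent pairs: A_1A_2 = 23·29·7 = 4669; A_2A_3 = 29·7·4 = 812; A_3A_4 = 7·4·18 = 504; A_4A_5 = 4·18·8 = 576.
Length 3: A_1..A_3: k=1: 0+812+23·29·4=3480; k=2: 4669+0+23·7·4=5313 → min 3480 | A_2..A_4: k=2: 0+504+29·7·18=4158; k=3: 812+0+29·4·18=2900 → min 2900 | A_3..A_5: k=3: 0+576+7·4·8=800; k=4: 504+0+7·18·8=1512 → min 800.
Length 4: A_1..A_4: k=1: 0+2900+23·29·18=14906; k=2: 4669+504+23·7·18=8071; k=3: 3480+0+23·4·18=5136 → min 5136 | A_2..A_5: k=2: 0+800+29·7·8=2424; k=3: 812+576+29·4·8=2316; k=4: 2900+0+29·18·8=7076 → min 2316.
Length 5: A_1..A_5: k=1: 0+2316+23·29·8=7652; k=2: 4669+800+23·7·8=6757; k=3: 3480+576+23·4·8=4792; k=4: 5136+0+23·18·8=8448 → min 4792.
Optimal parenthesization: ((A_1 × (A_2 × A_3)) × (A_4 × A_5)) with cost 4792.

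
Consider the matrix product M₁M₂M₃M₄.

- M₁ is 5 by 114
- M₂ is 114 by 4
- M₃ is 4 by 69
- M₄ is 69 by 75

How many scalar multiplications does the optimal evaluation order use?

Adjacent pairs: M₁M₂ = 5·114·4 = 2280; M₂M₃ = 114·4·69 = 31464; M₃M₄ = 4·69·75 = 20700.
Length 3: M₁..M₃: k=1: 0+31464+5·114·69=70794; k=2: 2280+0+5·4·69=3660 → min 3660 | M₂..M₄: k=2: 0+20700+114·4·75=54900; k=3: 31464+0+114·69·75=621414 → min 54900.
Length 4: M₁..M₄: k=1: 0+54900+5·114·75=97650; k=2: 2280+20700+5·4·75=24480; k=3: 3660+0+5·69·75=29535 → min 24480.
Optimal order: ((M₁M₂)(M₃M₄)) with cost 24480.

24480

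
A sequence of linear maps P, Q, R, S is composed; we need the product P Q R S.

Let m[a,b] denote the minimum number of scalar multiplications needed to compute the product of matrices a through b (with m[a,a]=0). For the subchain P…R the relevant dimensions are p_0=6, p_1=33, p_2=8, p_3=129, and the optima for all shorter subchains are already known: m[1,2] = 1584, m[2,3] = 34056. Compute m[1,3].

m[1,3] = min over k∈[1,2] of m[1,k]+m[k+1,3]+p_{0}·p_k·p_{3}.
k=1: 0 + 34056 + 6·33·129 = 59598; k=2: 1584 + 0 + 6·8·129 = 7776.
Minimum: 7776 at k=2.

7776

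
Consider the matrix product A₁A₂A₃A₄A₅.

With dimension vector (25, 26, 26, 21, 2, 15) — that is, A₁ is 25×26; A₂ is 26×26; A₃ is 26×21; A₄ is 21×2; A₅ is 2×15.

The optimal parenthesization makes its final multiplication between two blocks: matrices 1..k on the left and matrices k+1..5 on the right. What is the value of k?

4

Adjacent pairs: A₁A₂ = 25·26·26 = 16900; A₂A₃ = 26·26·21 = 14196; A₃A₄ = 26·21·2 = 1092; A₄A₅ = 21·2·15 = 630.
Length 3: A₁..A₃: k=1: 0+14196+25·26·21=27846; k=2: 16900+0+25·26·21=30550 → min 27846 | A₂..A₄: k=2: 0+1092+26·26·2=2444; k=3: 14196+0+26·21·2=15288 → min 2444 | A₃..A₅: k=3: 0+630+26·21·15=8820; k=4: 1092+0+26·2·15=1872 → min 1872.
Length 4: A₁..A₄: k=1: 0+2444+25·26·2=3744; k=2: 16900+1092+25·26·2=19292; k=3: 27846+0+25·21·2=28896 → min 3744 | A₂..A₅: k=2: 0+1872+26·26·15=12012; k=3: 14196+630+26·21·15=23016; k=4: 2444+0+26·2·15=3224 → min 3224.
Top-level splits: k=1: (A₁..A₁)·(A₂..A₅) → 0+3224+25·26·15 = 12974; k=2: (A₁..A₂)·(A₃..A₅) → 16900+1872+25·26·15 = 28522; k=3: (A₁..A₃)·(A₄..A₅) → 27846+630+25·21·15 = 36351; k=4: (A₁..A₄)·(A₅..A₅) → 3744+0+25·2·15 = 4494.
Best split is after A₄, i.e. k = 4.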